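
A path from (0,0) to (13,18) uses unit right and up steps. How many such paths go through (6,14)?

Paths (0,0)->(6,14): C(20,14) = 38760.
Paths (6,14)->(13,18): C(11,4) = 330.
By multiplication principle: 38760 x 330.

Final answer: 12790800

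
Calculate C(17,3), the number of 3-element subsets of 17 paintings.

C(17,3) = 17!/(3! x (17-3)!).

Final answer: C(17,3) = 680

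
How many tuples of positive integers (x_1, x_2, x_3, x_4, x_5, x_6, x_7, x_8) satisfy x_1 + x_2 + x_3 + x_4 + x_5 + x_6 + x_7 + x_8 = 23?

Substitute x'_i = x_i - 1 (so x'_i >= 0). Then sum x'_i = 23 - 8 = 15.
Stars and bars: C(15+8-1, 8-1) = C(22,7).

Final answer: C(22,7) = 170544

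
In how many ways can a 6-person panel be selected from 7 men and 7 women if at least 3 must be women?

Sum over valid woman counts:
C(7,3)C(7,3) = 1225
C(7,4)C(7,2) = 735
C(7,5)C(7,1) = 147
C(7,6)C(7,0) = 7
Total: 1225 + 735 + 147 + 7.

Final answer: 2114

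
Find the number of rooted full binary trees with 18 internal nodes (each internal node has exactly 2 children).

The structures are counted by the Catalan number C_n. Here n = 18.
Using C_0 = 1 and C_(k+1) = C_k x 2(2k+1)/(k+2), build up term by term: C_1=1, C_2=2, C_3=5, C_4=14, C_5=42, C_6=132, C_7=429, C_8=1430, C_9=4862, C_10=16796, C_11=58786, C_12=208012, C_13=742900, C_14=2674440, C_15=9694845, C_16=35357670, C_17=129644790, C_18=477638700.

Final answer: C_{18} = 477638700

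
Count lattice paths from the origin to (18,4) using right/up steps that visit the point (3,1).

Paths (0,0)->(3,1): C(4,1) = 4.
Paths (3,1)->(18,4): C(18,3) = 816.
By multiplication principle: 4 x 816.

Final answer: 3264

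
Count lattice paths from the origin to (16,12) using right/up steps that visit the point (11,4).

Paths (0,0)->(11,4): C(15,4) = 1365.
Paths (11,4)->(16,12): C(13,8) = 1287.
By multiplication principle: 1365 x 1287.

Final answer: 1756755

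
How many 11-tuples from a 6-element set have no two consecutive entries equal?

Let g(n) count such strings. g(1) = 6, and each valid string of length n-1 extends in 5 ways (any symbol but the last), so g(n) = 5 g(n-1).
Total: g(11) = 6 x 5^10.

Final answer: 6 x 5^{10} = 58593750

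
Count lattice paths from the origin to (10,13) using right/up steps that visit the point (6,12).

Paths (0,0)->(6,12): C(18,12) = 18564.
Paths (6,12)->(10,13): C(5,1) = 5.
By multiplication principle: 18564 x 5.

Final answer: 92820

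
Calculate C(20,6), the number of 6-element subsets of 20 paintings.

C(20,6) = 20!/(6! x (20-6)!).

Final answer: C(20,6) = 38760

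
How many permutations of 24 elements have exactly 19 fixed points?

Choose which 19 elements are fixed: C(24,19) = 42504.
Derange the remaining 5 using D(j) = (j-1)(D(j-1) + D(j-2)), D(0)=1, D(1)=0: D(2)=1, D(3)=2, D(4)=9, D(5)=44.
Total: 42504 x 44.

Final answer: C(24,19) D(5) = 1870176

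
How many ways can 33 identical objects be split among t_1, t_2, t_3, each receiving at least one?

Substitute t'_i = t_i - 1 (so t'_i >= 0). Then sum t'_i = 33 - 3 = 30.
Stars and bars: C(30+3-1, 3-1) = C(32,2).

Final answer: C(32,2) = 496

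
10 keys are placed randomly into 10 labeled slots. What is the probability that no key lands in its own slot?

D(n) = (n-1)(D(n-1) + D(n-2)), D(0)=1, D(1)=0.
Building up: D(2)=1, D(3)=2, D(4)=9, D(5)=44, D(6)=265, D(7)=1854, D(8)=14833, D(9)=133496, D(10)=1334961.
Total arrangements: 10! = 3628800.
Probability = D(10)/10! = 16481/44800.

Final answer: D(10)/10! = 1334961/3628800 = 0.367879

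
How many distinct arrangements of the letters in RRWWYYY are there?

Letters (R:2, W:2, Y:3). Total letters: 7.
Permutations = 7!/(3! x 2! x 2!).

Final answer: 210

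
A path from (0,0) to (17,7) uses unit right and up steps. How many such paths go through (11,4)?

Paths (0,0)->(11,4): C(15,4) = 1365.
Paths (11,4)->(17,7): C(9,3) = 84.
By multiplication principle: 1365 x 84.

Final answer: 114660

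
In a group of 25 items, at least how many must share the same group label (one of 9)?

There are 9 possible values for group label (one of 9). With 25 items and 9 categories, by pigeonhole: ceiling(25/9).

Final answer: 3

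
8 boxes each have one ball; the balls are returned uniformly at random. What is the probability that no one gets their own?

D(n) = (n-1)(D(n-1) + D(n-2)), D(0)=1, D(1)=0.
Building up: D(2)=1, D(3)=2, D(4)=9, D(5)=44, D(6)=265, D(7)=1854, D(8)=14833.
Total arrangements: 8! = 40320.
Probability = D(8)/8! = 2119/5760.

Final answer: D(8)/8! = 14833/40320 = 0.367882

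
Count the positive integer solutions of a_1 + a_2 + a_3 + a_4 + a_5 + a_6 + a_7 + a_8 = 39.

Substitute a'_i = a_i - 1 (so a'_i >= 0). Then sum a'_i = 39 - 8 = 31.
Stars and bars: C(31+8-1, 8-1) = C(38,7).

Final answer: C(38,7) = 12620256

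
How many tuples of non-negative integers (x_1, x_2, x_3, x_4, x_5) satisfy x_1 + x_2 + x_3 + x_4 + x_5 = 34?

Stars and bars with 34 stars and 4 bars:
C(34+5-1, 5-1) = C(38,4).

Final answer: C(38,4) = 73815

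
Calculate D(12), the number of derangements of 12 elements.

Use the recurrence D(n) = (n-1)(D(n-1) + D(n-2)) with D(0)=1, D(1)=0.
D(2) = 1 x (0 + 1) = 1
D(3) = 2 x (1 + 0) = 2
D(4) = 3 x (2 + 1) = 9
D(5) = 4 x (9 + 2) = 44
D(6) = 5 x (44 + 9) = 265
D(7) = 6 x (265 + 44) = 1854
D(8) = 7 x (1854 + 265) = 14833
D(9) = 8 x (14833 + 1854) = 133496
D(10) = 9 x (133496 + 14833) = 1334961
D(11) = 10 x (1334961 + 133496) = 14684570
D(12) = 11 x (D(11) + D(10)) = 11 x (14684570 + 1334961)

Final answer: D(12) = 176214841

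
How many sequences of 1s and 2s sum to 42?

Let f(n) be the number of climbs. Removing the last move (1 or 2 steps) gives f(n) = f(n-1) + f(n-2); base cases f(1)=1, f(2)=2.
Computing successive values: f(1)=1, f(2)=2, f(3)=3, f(4)=5, f(5)=8, f(6)=13, f(7)=21, f(8)=34, f(9)=55, f(10)=89, f(11)=144, f(12)=233, f(13)=377, f(14)=610, f(15)=987, f(16)=1597, f(17)=2584, f(18)=4181, f(19)=6765, f(20)=10946, f(21)=17711, f(22)=28657, f(23)=46368, f(24)=75025, f(25)=121393, f(26)=196418, f(27)=317811, f(28)=514229, f(29)=832040, f(30)=1346269, f(31)=2178309, f(32)=3524578, f(33)=5702887, f(34)=9227465, f(35)=14930352, f(36)=24157817, f(37)=39088169, f(38)=63245986, f(39)=102334155, f(40)=165580141, f(41)=267914296, f(42)=433494437.

Final answer: 433494437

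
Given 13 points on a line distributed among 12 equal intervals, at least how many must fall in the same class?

By pigeonhole with 13 objects and 12 categories: ceiling(13/12).

Final answer: 2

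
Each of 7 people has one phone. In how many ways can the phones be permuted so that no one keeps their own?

D(n) = (n-1)(D(n-1) + D(n-2)), D(0)=1, D(1)=0.
D(2) = 1 x (0 + 1) = 1
D(3) = 2 x (1 + 0) = 2
D(4) = 3 x (2 + 1) = 9
D(5) = 4 x (9 + 2) = 44
D(6) = 5 x (44 + 9) = 265
D(7) = 6 x (D(6) + D(5)) = 6 x (265 + 44)

Final answer: D(7) = 1854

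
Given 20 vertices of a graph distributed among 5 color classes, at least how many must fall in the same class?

By pigeonhole with 20 objects and 5 categories: ceiling(20/5).

Final answer: 4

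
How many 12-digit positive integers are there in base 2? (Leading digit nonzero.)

Leading digit: 1 options (nonzero). Other 11 digit(s): 2 options each.
Total: 1 x 2^11.

Final answer: 2048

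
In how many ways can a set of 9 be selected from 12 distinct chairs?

C(12,9) = 12!/(9! x 3!).

Final answer: \binom{12}{9} = 220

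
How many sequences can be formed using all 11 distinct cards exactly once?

The number of ways to arrange 11 distinct objects is 11!.

Final answer: 11! = 39916800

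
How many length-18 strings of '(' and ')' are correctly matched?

The structures are counted by the Catalan number C_n. Here n = 9 (pairs).
C_n = C(2n,n) - C(2n,n+1), so C_{9} = C(18,9) - C(18,10) = 48620 - 43758.

Final answer: C_{9} = 4862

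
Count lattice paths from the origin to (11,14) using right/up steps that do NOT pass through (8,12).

Total paths to (11,14): C(25,14) = 4457400.
Paths through (8,12): C(20,12) x C(5,2) = 1259700.
Avoiding (8,12): 4457400 - 1259700.

Final answer: 3197700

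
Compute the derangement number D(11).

D(n) = (n-1)(D(n-1) + D(n-2)), D(0)=1, D(1)=0.
Building up: D(2)=1, D(3)=2, D(4)=9, D(5)=44, D(6)=265, D(7)=1854, D(8)=14833, D(9)=133496, D(10)=1334961.
D(11) = 10 x (D(10) + D(9)) = 10 x (1334961 + 133496).

Final answer: D(11) = 14684570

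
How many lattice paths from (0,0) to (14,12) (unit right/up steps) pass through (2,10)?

Paths (0,0)->(2,10): C(12,10) = 66.
Paths (2,10)->(14,12): C(14,2) = 91.
By multiplication principle: 66 x 91.

Final answer: 6006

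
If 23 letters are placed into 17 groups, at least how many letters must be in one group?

By the pigeonhole principle: ceiling(23/17).

Final answer: 2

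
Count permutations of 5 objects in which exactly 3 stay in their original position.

Choose which 3 elements are fixed: C(5,3) = 10.
Derange the remaining 2 using D(j) = (j-1)(D(j-1) + D(j-2)), D(0)=1, D(1)=0: D(2)=1.
Total: 10 x 1.

Final answer: C(5,3) D(2) = 10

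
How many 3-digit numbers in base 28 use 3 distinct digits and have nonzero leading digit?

The leading digit has 27 choices (anything but zero); the next has 27 (anything but the first), then 26, and so on, one fewer each time.
Total: 27 x 27 x 26.

Final answer: 18954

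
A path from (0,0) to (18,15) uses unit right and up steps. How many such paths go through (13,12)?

Paths (0,0)->(13,12): C(25,12) = 5200300.
Paths (13,12)->(18,15): C(8,3) = 56.
By multiplication principle: 5200300 x 56.

Final answer: 291216800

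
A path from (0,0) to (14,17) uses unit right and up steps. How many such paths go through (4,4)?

Paths (0,0)->(4,4): C(8,4) = 70.
Paths (4,4)->(14,17): C(23,13) = 1144066.
By multiplication principle: 70 x 1144066.

Final answer: 80084620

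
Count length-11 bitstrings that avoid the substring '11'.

Classify by the final bit: ...0 gives a(n-1) strings, ...01 gives a(n-2) strings. Thus a(n) = a(n-1) + a(n-2) with a(1)=2, a(2)=3.
Building up term by term: a(1)=2, a(2)=3, a(3)=5, a(4)=8, a(5)=13, a(6)=21, a(7)=34, a(8)=55, a(9)=89, a(10)=144, a(11)=233.

Final answer: 233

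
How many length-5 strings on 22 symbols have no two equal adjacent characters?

First character: 22 choices. Each subsequent: 21 choices (must differ from the previous one).
Total: 22 x 21^4.

Final answer: 22 x 21^{4} = 4278582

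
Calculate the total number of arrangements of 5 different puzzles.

The number of ways to arrange 5 distinct objects is 5!.

Final answer: 5! = 120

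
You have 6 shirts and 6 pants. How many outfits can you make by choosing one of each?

By the multiplication principle: 6 x 6.

Final answer: 36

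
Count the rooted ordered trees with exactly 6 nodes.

This is counted by the nth Catalan number C_n. Here n = 6 - 1 = 5.
C_n = C(2n,n)/(n+1), so C_{5} = C(10,5)/6 = 252/6.

Final answer: C_{5} = 42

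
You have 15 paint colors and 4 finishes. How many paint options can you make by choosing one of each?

By the multiplication principle: 15 x 4.

Final answer: 60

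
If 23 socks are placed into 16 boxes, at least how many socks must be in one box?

By the pigeonhole principle: ceiling(23/16).

Final answer: 2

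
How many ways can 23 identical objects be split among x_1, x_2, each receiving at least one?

Substitute x'_i = x_i - 1 (so x'_i >= 0). Then sum x'_i = 23 - 2 = 21.
Stars and bars: C(21+2-1, 2-1) = C(22,1).

Final answer: C(22,1) = 22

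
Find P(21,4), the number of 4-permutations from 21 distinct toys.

P(21,4) = 21!/(21-4)! = 21!/17!.

Final answer: P(21,4) = 143640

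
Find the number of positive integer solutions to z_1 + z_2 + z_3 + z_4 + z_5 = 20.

Substitute z'_i = z_i - 1 (so z'_i >= 0). Then sum z'_i = 20 - 5 = 15.
Stars and bars: C(15+5-1, 5-1) = C(19,4).

Final answer: C(19,4) = 3876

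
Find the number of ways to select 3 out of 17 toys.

C(17,3) = 17!/(3! x 14!).

Final answer: \binom{17}{3} = 680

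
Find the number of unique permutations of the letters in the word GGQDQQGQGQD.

Letters (D:2, G:4, Q:5). Total letters: 11.
Permutations = 11!/(5! x 4! x 2!).

Final answer: 6930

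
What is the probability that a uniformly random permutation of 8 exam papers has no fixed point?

Use the recurrence D(n) = (n-1)(D(n-1) + D(n-2)) with D(0)=1, D(1)=0.
Building up: D(2)=1, D(3)=2, D(4)=9, D(5)=44, D(6)=265, D(7)=1854, D(8)=14833.
Total arrangements: 8! = 40320.
Probability = D(8)/8! = 2119/5760.

Final answer: D(8)/8! = 14833/40320 = 0.367882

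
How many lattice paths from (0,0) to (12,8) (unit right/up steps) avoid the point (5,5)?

Total paths to (12,8): C(20,8) = 125970.
Paths through (5,5): C(10,5) x C(10,3) = 30240.
Avoiding (5,5): 125970 - 30240.

Final answer: 95730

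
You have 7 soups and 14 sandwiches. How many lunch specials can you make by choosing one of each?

By the multiplication principle: 7 x 14.

Final answer: 98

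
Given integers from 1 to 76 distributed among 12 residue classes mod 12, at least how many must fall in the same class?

By pigeonhole with 76 objects and 12 categories: ceiling(76/12).

Final answer: 7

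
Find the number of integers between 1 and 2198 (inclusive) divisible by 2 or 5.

Multiples of 2: 1099. Multiples of 5: 439. Of both (lcm=10): 219.
By inclusion-exclusion: 1099 + 439 - 219.

Final answer: 1319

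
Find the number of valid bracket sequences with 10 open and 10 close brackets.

The structures are counted by the Catalan number C_n. Here n = 10 (pairs).
C_n = C(2n,n)/(n+1), so C_{10} = C(20,10)/11 = 184756/11.

Final answer: C_{10} = 16796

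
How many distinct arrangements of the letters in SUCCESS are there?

Letters (C:2, E:1, S:3, U:1). Total letters: 7.
Permutations = 7!/(3! x 2!).

Final answer: 420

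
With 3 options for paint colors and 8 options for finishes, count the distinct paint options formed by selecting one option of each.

By the multiplication principle: 3 x 8.

Final answer: 24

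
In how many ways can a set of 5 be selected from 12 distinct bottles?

C(12,5) = 12!/(5! x 7!).

Final answer: \binom{12}{5} = 792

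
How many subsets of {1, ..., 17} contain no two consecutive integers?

Let a(n) count such subsets of {1, ..., n}. Either n is excluded (a(n-1) ways) or n is included, forcing n-1 out (a(n-2) ways), so a(n) = a(n-1) + a(n-2) with a(1)=2, a(2)=3.
Iterating the recurrence: a(1)=2, a(2)=3, a(3)=5, a(4)=8, a(5)=13, a(6)=21, a(7)=34, a(8)=55, a(9)=89, a(10)=144, a(11)=233, a(12)=377, a(13)=610, a(14)=987, a(15)=1597, a(16)=2584, a(17)=4181.

Final answer: 4181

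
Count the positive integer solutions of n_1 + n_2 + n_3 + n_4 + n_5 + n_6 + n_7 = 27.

Substitute n'_i = n_i - 1 (so n'_i >= 0). Then sum n'_i = 27 - 7 = 20.
Stars and bars: C(20+7-1, 7-1) = C(26,6).

Final answer: C(26,6) = 230230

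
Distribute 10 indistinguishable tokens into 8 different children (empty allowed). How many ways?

Stars and bars: C(n+k-1, k-1) = C(17,7).

Final answer: C(17,7) = 19448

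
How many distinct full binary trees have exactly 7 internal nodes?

The structures are counted by the Catalan number C_n. Here n = 7.
C_n = C(2n,n)/(n+1), so C_{7} = C(14,7)/8 = 3432/8.

Final answer: C_{7} = 429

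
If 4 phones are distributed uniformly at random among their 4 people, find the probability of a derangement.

Use the recurrence D(n) = (n-1)(D(n-1) + D(n-2)) with D(0)=1, D(1)=0.
Building up: D(2)=1, D(3)=2, D(4)=9.
Total arrangements: 4! = 24.
Probability = D(4)/4! = 3/8.

Final answer: D(4)/4! = 9/24 = 0.375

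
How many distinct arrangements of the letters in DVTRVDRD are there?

Letters (D:3, R:2, T:1, V:2). Total letters: 8.
Permutations = 8!/(3! x 2! x 2!).

Final answer: 1680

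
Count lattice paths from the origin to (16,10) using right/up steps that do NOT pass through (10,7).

Total paths to (16,10): C(26,10) = 5311735.
Paths through (10,7): C(17,7) x C(9,3) = 1633632.
Avoiding (10,7): 5311735 - 1633632.

Final answer: 3678103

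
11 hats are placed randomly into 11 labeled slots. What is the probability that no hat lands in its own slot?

Derangements satisfy D(n) = (n-1)(D(n-1) + D(n-2)), starting from D(0)=1, D(1)=0.
Building up: D(2)=1, D(3)=2, D(4)=9, D(5)=44, D(6)=265, D(7)=1854, D(8)=14833, D(9)=133496, D(10)=1334961, D(11)=14684570.
Total arrangements: 11! = 39916800.
Probability = D(11)/11! = 1468457/3991680.

Final answer: D(11)/11! = 14684570/39916800 = 0.367879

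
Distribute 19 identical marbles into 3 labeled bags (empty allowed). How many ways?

Stars and bars: C(n+k-1, k-1) = C(21,2).

Final answer: C(21,2) = 210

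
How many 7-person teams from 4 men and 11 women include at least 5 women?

Sum over valid woman counts:
C(11,5)C(4,2) = 2772
C(11,6)C(4,1) = 1848
C(11,7)C(4,0) = 330
Total: 2772 + 1848 + 330.

Final answer: 4950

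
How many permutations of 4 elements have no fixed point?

D(n) = (n-1)(D(n-1) + D(n-2)), D(0)=1, D(1)=0.
Building up: D(2)=1, D(3)=2.
D(4) = 3 x (D(3) + D(2)) = 3 x (2 + 1).

Final answer: D(4) = 9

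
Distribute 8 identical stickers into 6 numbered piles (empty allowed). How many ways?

Stars and bars: C(n+k-1, k-1) = C(13,5).

Final answer: C(13,5) = 1287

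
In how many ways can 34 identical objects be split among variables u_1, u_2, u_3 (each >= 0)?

Stars and bars with 34 stars and 2 bars:
C(34+3-1, 3-1) = C(36,2).

Final answer: C(36,2) = 630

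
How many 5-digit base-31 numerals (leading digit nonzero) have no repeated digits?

The leading digit has 30 choices (anything but zero); the next has 30 (anything but the first), then 29, and so on, one fewer each time.
Total: 30 x 30 x 29 x 28 x 27.

Final answer: 19731600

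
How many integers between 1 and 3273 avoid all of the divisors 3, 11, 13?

|div by 3|=1091, |div by 11|=297, |div by 13|=251.
|div by 3&11|=99, |div by 3&13|=83, |div by 11&13|=22, |div by all|=7.
By inclusion-exclusion, divisible by at least one: 1091+297+251-99-83-22+7 = 1442.
Not divisible by any: 3273 - 1442.

Final answer: 1831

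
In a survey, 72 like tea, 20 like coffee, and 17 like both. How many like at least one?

|A union B| = |A| + |B| - |A intersect B| = 72 + 20 - 17.

Final answer: 75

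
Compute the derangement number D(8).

Use the recurrence D(n) = (n-1)(D(n-1) + D(n-2)) with D(0)=1, D(1)=0.
D(2) = 1 x (0 + 1) = 1
D(3) = 2 x (1 + 0) = 2
D(4) = 3 x (2 + 1) = 9
D(5) = 4 x (9 + 2) = 44
D(6) = 5 x (44 + 9) = 265
D(7) = 6 x (265 + 44) = 1854
D(8) = 7 x (D(7) + D(6)) = 7 x (1854 + 265)

Final answer: D(8) = 14833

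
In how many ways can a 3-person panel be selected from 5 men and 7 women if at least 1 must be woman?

Sum over valid woman counts:
C(7,1)C(5,2) = 70
C(7,2)C(5,1) = 105
C(7,3)C(5,0) = 35
Total: 70 + 105 + 35.

Final answer: 210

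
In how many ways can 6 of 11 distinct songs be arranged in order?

P(11,6) = 11!/(11-6)! = 11!/5!.

Final answer: P(11,6) = 332640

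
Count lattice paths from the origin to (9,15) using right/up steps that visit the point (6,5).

Paths (0,0)->(6,5): C(11,5) = 462.
Paths (6,5)->(9,15): C(13,10) = 286.
By multiplication principle: 462 x 286.

Final answer: 132132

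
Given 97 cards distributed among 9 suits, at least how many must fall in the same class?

By pigeonhole with 97 objects and 9 categories: ceiling(97/9).

Final answer: 11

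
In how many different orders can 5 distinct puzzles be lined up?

The number of ways to arrange 5 distinct objects is 5!.

Final answer: 5! = 120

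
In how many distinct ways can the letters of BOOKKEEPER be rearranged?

Letters (B:1, E:3, K:2, O:2, P:1, R:1). Total letters: 10.
Permutations = 10!/(3! x 2! x 2!).

Final answer: 151200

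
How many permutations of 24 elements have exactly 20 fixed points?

Choose which 20 elements are fixed: C(24,20) = 10626.
Derange the remaining 4 using D(j) = (j-1)(D(j-1) + D(j-2)), D(0)=1, D(1)=0: D(2)=1, D(3)=2, D(4)=9.
Total: 10626 x 9.

Final answer: C(24,20) D(4) = 95634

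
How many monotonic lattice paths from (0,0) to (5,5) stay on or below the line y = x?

Total monotonic paths to (5,5): C(10,5) = 252.
Paths that cross above y=x (reflection bijection): C(10,6) = 210.
Valid Dyck paths: 252 - 210.
(Equivalently, C_{5} = C(10,5)/6 = 252/6.)

Final answer: C_{5} = 42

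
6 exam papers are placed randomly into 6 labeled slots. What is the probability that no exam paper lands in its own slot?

Use the recurrence D(n) = (n-1)(D(n-1) + D(n-2)) with D(0)=1, D(1)=0.
Building up: D(2)=1, D(3)=2, D(4)=9, D(5)=44, D(6)=265.
Total arrangements: 6! = 720.
Probability = D(6)/6! = 53/144.

Final answer: D(6)/6! = 265/720 = 0.368056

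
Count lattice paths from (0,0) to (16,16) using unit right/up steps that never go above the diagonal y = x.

Total monotonic paths to (16,16): C(32,16) = 601080390.
Reflecting each bad path at its first crossing gives a bijection with paths to (15,17): C(32,17) = 565722720.
Valid Dyck paths: 601080390 - 565722720.
(Check: C(32,16) - C(32,17) = C(32,16)/17, the Catalan number C_{16}.)

Final answer: C_{16} = 35357670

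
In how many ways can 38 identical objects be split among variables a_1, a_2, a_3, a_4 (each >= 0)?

Stars and bars with 38 stars and 3 bars:
C(38+4-1, 4-1) = C(41,3).

Final answer: C(41,3) = 10660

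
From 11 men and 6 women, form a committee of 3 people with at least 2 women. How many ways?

Sum over valid woman counts:
C(6,2)C(11,1) = 165
C(6,3)C(11,0) = 20
Total: 165 + 20.

Final answer: 185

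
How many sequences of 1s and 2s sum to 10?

Condition on the final move: it is a 1-step (f(n-1) ways to get there) or a 2-step (f(n-2) ways), so f(n) = f(n-1) + f(n-2), with f(1)=1, f(2)=2.
Iterating the recurrence: f(1)=1, f(2)=2, f(3)=3, f(4)=5, f(5)=8, f(6)=13, f(7)=21, f(8)=34, f(9)=55, f(10)=89.

Final answer: 89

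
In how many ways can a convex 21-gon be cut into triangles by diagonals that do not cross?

This is counted by the nth Catalan number C_n. Here n = 21 - 2 = 19.
C_n = (2n)!/(n!(n+1)!), so C_{19} = 38!/(19! x 20!) = C(38,19)/20 = 35345263800/20.

Final answer: C_{19} = 1767263190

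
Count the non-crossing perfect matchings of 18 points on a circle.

The structures are counted by the Catalan number C_n. Here n = 18/2 = 9.
C_n = C(2n,n)/(n+1), so C_{9} = C(18,9)/10 = 48620/10.

Final answer: C_{9} = 4862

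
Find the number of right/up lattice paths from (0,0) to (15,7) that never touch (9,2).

Total paths to (15,7): C(22,7) = 170544.
Paths through (9,2): C(11,2) x C(11,5) = 25410.
Avoiding (9,2): 170544 - 25410.

Final answer: 145134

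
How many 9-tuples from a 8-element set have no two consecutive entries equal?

Let g(n) count such strings. g(1) = 8, and each valid string of length n-1 extends in 7 ways (any symbol but the last), so g(n) = 7 g(n-1).
Total: g(9) = 8 x 7^8.

Final answer: 8 x 7^{8} = 46118408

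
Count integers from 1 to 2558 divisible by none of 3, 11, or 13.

|div by 3|=852, |div by 11|=232, |div by 13|=196.
|div by 3&11|=77, |div by 3&13|=65, |div by 11&13|=17, |div by all|=5.
By inclusion-exclusion, divisible by at least one: 852+232+196-77-65-17+5 = 1126.
Not divisible by any: 2558 - 1126.

Final answer: 1432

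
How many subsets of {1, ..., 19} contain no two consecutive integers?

Condition on whether n belongs to the subset: if not, any valid subset of {1, ..., n-1} works (a(n-1)); if so, n-1 is excluded and the rest is a valid subset of {1, ..., n-2} (a(n-2)). Hence a(n) = a(n-1) + a(n-2), a(1)=2, a(2)=3.
Iterating the recurrence: a(1)=2, a(2)=3, a(3)=5, a(4)=8, a(5)=13, a(6)=21, a(7)=34, a(8)=55, a(9)=89, a(10)=144, a(11)=233, a(12)=377, a(13)=610, a(14)=987, a(15)=1597, a(16)=2584, a(17)=4181, a(18)=6765, a(19)=10946.

Final answer: 10946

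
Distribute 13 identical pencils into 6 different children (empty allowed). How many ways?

Stars and bars: C(n+k-1, k-1) = C(18,5).

Final answer: C(18,5) = 8568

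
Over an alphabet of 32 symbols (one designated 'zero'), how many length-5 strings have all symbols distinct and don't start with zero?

First digit: 31 (nonzero). Second: 31 (not first). Third: 30, etc.
Total: 31 x 31 x 30 x 29 x 28.

Final answer: 23409960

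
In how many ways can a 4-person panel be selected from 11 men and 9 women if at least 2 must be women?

Sum over valid woman counts:
C(9,2)C(11,2) = 1980
C(9,3)C(11,1) = 924
C(9,4)C(11,0) = 126
Total: 1980 + 924 + 126.

Final answer: 3030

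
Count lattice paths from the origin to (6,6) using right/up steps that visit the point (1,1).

Paths (0,0)->(1,1): C(2,1) = 2.
Paths (1,1)->(6,6): C(10,5) = 252.
By multiplication principle: 2 x 252.

Final answer: 504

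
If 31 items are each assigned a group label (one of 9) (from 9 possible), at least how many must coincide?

There are 9 possible values for group label (one of 9). With 31 items and 9 categories, by pigeonhole: ceiling(31/9).

Final answer: 4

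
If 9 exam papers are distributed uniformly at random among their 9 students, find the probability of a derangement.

Use the recurrence D(n) = (n-1)(D(n-1) + D(n-2)) with D(0)=1, D(1)=0.
Building up: D(2)=1, D(3)=2, D(4)=9, D(5)=44, D(6)=265, D(7)=1854, D(8)=14833, D(9)=133496.
Total arrangements: 9! = 362880.
Probability = D(9)/9! = 16687/45360.

Final answer: D(9)/9! = 133496/362880 = 0.367879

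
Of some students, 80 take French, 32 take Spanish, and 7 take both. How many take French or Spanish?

|A union B| = |A| + |B| - |A intersect B| = 80 + 32 - 7.

Final answer: 105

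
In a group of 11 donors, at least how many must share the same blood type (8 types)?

There are 8 possible values for blood type (8 types). With 11 donors and 8 categories, by pigeonhole: ceiling(11/8).

Final answer: 2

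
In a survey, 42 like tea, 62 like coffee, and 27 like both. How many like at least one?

|A union B| = |A| + |B| - |A intersect B| = 42 + 62 - 27.

Final answer: 77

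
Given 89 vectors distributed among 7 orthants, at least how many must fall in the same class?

By pigeonhole with 89 objects and 7 categories: ceiling(89/7).

Final answer: 13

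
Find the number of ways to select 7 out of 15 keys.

C(15,7) = 15!/(7! x 8!).

Final answer: \binom{15}{7} = 6435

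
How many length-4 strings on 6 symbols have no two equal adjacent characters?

First character: 6 choices. Each subsequent: 5 choices (must differ from the previous one).
Total: 6 x 5^3.

Final answer: 6 x 5^{3} = 750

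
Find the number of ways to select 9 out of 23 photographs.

C(23,9) = 23!/(9! x 14!).

Final answer: \binom{23}{9} = 817190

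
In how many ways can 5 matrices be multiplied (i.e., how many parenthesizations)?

The structures are counted by the Catalan number C_n. Here n = 5 - 1 = 4.
Using C_0 = 1 and C_(k+1) = C_k x 2(2k+1)/(k+2), build up term by term: C_1=1, C_2=2, C_3=5, C_4=14.

Final answer: C_{4} = 14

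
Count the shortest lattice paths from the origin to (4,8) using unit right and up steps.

Each path has 4 right steps and 8 up steps in some order (12 steps total).
Choose which 8 of the 12 steps are up: C(12,8).

Final answer: C(12,8) = 495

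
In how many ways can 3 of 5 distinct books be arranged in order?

P(5,3) = 5!/(5-3)! = 5!/2!.

Final answer: P(5,3) = 60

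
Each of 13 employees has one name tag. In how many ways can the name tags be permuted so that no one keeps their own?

D(n) = (n-1)(D(n-1) + D(n-2)), D(0)=1, D(1)=0.
D(2) = 1 x (0 + 1) = 1
D(3) = 2 x (1 + 0) = 2
D(4) = 3 x (2 + 1) = 9
D(5) = 4 x (9 + 2) = 44
D(6) = 5 x (44 + 9) = 265
D(7) = 6 x (265 + 44) = 1854
D(8) = 7 x (1854 + 265) = 14833
D(9) = 8 x (14833 + 1854) = 133496
D(10) = 9 x (133496 + 14833) = 1334961
D(11) = 10 x (1334961 + 133496) = 14684570
D(12) = 11 x (14684570 + 1334961) = 176214841
D(13) = 12 x (D(12) + D(11)) = 12 x (176214841 + 14684570)

Final answer: D(13) = 2290792932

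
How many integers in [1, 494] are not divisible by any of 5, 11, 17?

|div by 5|=98, |div by 11|=44, |div by 17|=29.
|div by 5&11|=8, |div by 5&17|=5, |div by 11&17|=2, |div by all|=0.
By inclusion-exclusion, divisible by at least one: 98+44+29-8-5-2+0 = 156.
Not divisible by any: 494 - 156.

Final answer: 338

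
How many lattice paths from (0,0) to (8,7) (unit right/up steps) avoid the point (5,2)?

Total paths to (8,7): C(15,7) = 6435.
Paths through (5,2): C(7,2) x C(8,5) = 1176.
Avoiding (5,2): 6435 - 1176.

Final answer: 5259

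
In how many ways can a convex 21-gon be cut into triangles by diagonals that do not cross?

The structures are counted by the Catalan number C_n. Here n = 21 - 2 = 19.
C_n = C(2n,n) - C(2n,n+1), so C_{19} = C(38,19) - C(38,20) = 35345263800 - 33578000610.

Final answer: C_{19} = 1767263190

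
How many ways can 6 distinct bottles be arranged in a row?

The number of ways to arrange 6 distinct objects is 6!.

Final answer: 6! = 720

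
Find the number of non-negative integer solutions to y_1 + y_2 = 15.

Stars and bars with 15 stars and 1 bars:
C(15+2-1, 2-1) = C(16,1).

Final answer: C(16,1) = 16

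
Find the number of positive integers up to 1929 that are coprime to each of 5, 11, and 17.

|div by 5|=385, |div by 11|=175, |div by 17|=113.
|div by 5&11|=35, |div by 5&17|=22, |div by 11&17|=10, |div by all|=2.
By inclusion-exclusion, divisible by at least one: 385+175+113-35-22-10+2 = 608.
Not divisible by any: 1929 - 608.

Final answer: 1321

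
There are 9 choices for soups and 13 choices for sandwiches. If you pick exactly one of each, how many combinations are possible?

By the multiplication principle: 9 x 13.

Final answer: 117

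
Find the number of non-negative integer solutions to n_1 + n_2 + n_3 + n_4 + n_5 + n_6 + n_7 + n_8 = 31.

Stars and bars with 31 stars and 7 bars:
C(31+8-1, 8-1) = C(38,7).

Final answer: C(38,7) = 12620256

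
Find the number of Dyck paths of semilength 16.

Total monotonic paths to (16,16): C(32,16) = 601080390.
By the reflection principle, paths that go above the diagonal number C(32,17) = 565722720.
Valid Dyck paths: 601080390 - 565722720.
(Equivalently, C_{16} = C(32,16)/17 = 601080390/17.)

Final answer: C_{16} = 35357670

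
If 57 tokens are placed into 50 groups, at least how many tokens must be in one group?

By the pigeonhole principle: ceiling(57/50).

Final answer: 2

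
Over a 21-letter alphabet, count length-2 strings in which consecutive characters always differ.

First character: 21 choices. Each subsequent: 20 choices (must differ from the previous one).
Total: 21 x 20^1.

Final answer: 21 x 20^{1} = 420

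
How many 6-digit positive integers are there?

First digit: 9 choices (1-9). Each of the remaining 5 digits: 10 choices.
Total: 9 x 10^5.

Final answer: 900000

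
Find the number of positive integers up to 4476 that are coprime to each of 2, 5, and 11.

|div by 2|=2238, |div by 5|=895, |div by 11|=406.
|div by 2&5|=447, |div by 2&11|=203, |div by 5&11|=81, |div by all|=40.
By inclusion-exclusion, divisible by at least one: 2238+895+406-447-203-81+40 = 2848.
Not divisible by any: 4476 - 2848.

Final answer: 1628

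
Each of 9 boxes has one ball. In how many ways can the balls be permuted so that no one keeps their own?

Use the recurrence D(n) = (n-1)(D(n-1) + D(n-2)) with D(0)=1, D(1)=0.
D(2) = 1 x (0 + 1) = 1
D(3) = 2 x (1 + 0) = 2
D(4) = 3 x (2 + 1) = 9
D(5) = 4 x (9 + 2) = 44
D(6) = 5 x (44 + 9) = 265
D(7) = 6 x (265 + 44) = 1854
D(8) = 7 x (1854 + 265) = 14833
D(9) = 8 x (D(8) + D(7)) = 8 x (14833 + 1854)

Final answer: D(9) = 133496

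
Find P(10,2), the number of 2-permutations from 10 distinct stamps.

P(10,2) = 10!/(10-2)! = 10!/8!.

Final answer: P(10,2) = 90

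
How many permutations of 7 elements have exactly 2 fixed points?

Choose which 2 elements are fixed: C(7,2) = 21.
Derange the remaining 5 using D(j) = (j-1)(D(j-1) + D(j-2)), D(0)=1, D(1)=0: D(2)=1, D(3)=2, D(4)=9, D(5)=44.
Total: 21 x 44.

Final answer: C(7,2) D(5) = 924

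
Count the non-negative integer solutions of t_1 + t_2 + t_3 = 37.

Stars and bars with 37 stars and 2 bars:
C(37+3-1, 3-1) = C(39,2).

Final answer: C(39,2) = 741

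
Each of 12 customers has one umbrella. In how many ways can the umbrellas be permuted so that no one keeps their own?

D(n) = (n-1)(D(n-1) + D(n-2)), D(0)=1, D(1)=0.
D(2) = 1 x (0 + 1) = 1
D(3) = 2 x (1 + 0) = 2
D(4) = 3 x (2 + 1) = 9
D(5) = 4 x (9 + 2) = 44
D(6) = 5 x (44 + 9) = 265
D(7) = 6 x (265 + 44) = 1854
D(8) = 7 x (1854 + 265) = 14833
D(9) = 8 x (14833 + 1854) = 133496
D(10) = 9 x (133496 + 14833) = 1334961
D(11) = 10 x (1334961 + 133496) = 14684570
D(12) = 11 x (D(11) + D(10)) = 11 x (14684570 + 1334961)

Final answer: D(12) = 176214841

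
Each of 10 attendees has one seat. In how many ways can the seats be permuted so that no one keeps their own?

Use the recurrence D(n) = (n-1)(D(n-1) + D(n-2)) with D(0)=1, D(1)=0.
D(2) = 1 x (0 + 1) = 1
D(3) = 2 x (1 + 0) = 2
D(4) = 3 x (2 + 1) = 9
D(5) = 4 x (9 + 2) = 44
D(6) = 5 x (44 + 9) = 265
D(7) = 6 x (265 + 44) = 1854
D(8) = 7 x (1854 + 265) = 14833
D(9) = 8 x (14833 + 1854) = 133496
D(10) = 9 x (D(9) + D(8)) = 9 x (133496 + 14833)

Final answer: D(10) = 1334961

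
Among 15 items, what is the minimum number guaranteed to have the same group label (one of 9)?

There are 9 possible values for group label (one of 9). With 15 items and 9 categories, by pigeonhole: ceiling(15/9).

Final answer: 2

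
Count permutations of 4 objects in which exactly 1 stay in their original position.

Choose which 1 elements are fixed: C(4,1) = 4.
Derange the remaining 3 using D(j) = (j-1)(D(j-1) + D(j-2)), D(0)=1, D(1)=0: D(2)=1, D(3)=2.
Total: 4 x 2.

Final answer: C(4,1) D(3) = 8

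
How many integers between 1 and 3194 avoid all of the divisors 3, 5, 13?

|div by 3|=1064, |div by 5|=638, |div by 13|=245.
|div by 3&5|=212, |div by 3&13|=81, |div by 5&13|=49, |div by all|=16.
By inclusion-exclusion, divisible by at least one: 1064+638+245-212-81-49+16 = 1621.
Not divisible by any: 3194 - 1621.

Final answer: 1573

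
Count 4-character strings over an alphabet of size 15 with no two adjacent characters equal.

First character: 15 choices. Each subsequent: 14 choices (must differ from the previous one).
Total: 15 x 14^3.

Final answer: 15 x 14^{3} = 41160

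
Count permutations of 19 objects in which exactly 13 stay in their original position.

Choose which 13 elements are fixed: C(19,13) = 27132.
Derange the remaining 6 using D(j) = (j-1)(D(j-1) + D(j-2)), D(0)=1, D(1)=0: D(2)=1, D(3)=2, D(4)=9, D(5)=44, D(6)=265.
Total: 27132 x 265.

Final answer: C(19,13) D(6) = 7189980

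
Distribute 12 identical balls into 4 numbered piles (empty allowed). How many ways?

Stars and bars: C(n+k-1, k-1) = C(15,3).

Final answer: C(15,3) = 455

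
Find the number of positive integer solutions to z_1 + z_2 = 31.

Substitute z'_i = z_i - 1 (so z'_i >= 0). Then sum z'_i = 31 - 2 = 29.
Stars and bars: C(29+2-1, 2-1) = C(30,1).

Final answer: C(30,1) = 30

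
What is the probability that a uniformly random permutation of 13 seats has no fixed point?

Derangements satisfy D(n) = (n-1)(D(n-1) + D(n-2)), starting from D(0)=1, D(1)=0.
Building up: D(2)=1, D(3)=2, D(4)=9, D(5)=44, D(6)=265, D(7)=1854, D(8)=14833, D(9)=133496, D(10)=1334961, D(11)=14684570, D(12)=176214841, D(13)=2290792932.
Total arrangements: 13! = 6227020800.
Probability = D(13)/13! = 63633137/172972800.

Final answer: D(13)/13! = 2290792932/6227020800 = 0.367879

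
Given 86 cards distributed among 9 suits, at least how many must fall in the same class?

By pigeonhole with 86 objects and 9 categories: ceiling(86/9).

Final answer: 10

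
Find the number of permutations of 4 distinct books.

The number of ways to arrange 4 distinct objects is 4!.

Final answer: 4! = 24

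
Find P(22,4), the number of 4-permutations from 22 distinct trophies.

P(22,4) = 22!/(22-4)! = 22!/18!.

Final answer: P(22,4) = 175560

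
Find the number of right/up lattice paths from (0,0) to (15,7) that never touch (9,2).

Total paths to (15,7): C(22,7) = 170544.
Paths through (9,2): C(11,2) x C(11,5) = 25410.
Avoiding (9,2): 170544 - 25410.

Final answer: 145134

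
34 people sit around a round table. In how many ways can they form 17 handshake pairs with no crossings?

This is counted by the nth Catalan number C_n. Here n = 34/2 = 17.
Using C_0 = 1 and C_(k+1) = C_k x 2(2k+1)/(k+2), build up term by term: C_1=1, C_2=2, C_3=5, C_4=14, C_5=42, C_6=132, C_7=429, C_8=1430, C_9=4862, C_10=16796, C_11=58786, C_12=208012, C_13=742900, C_14=2674440, C_15=9694845, C_16=35357670, C_17=129644790.

Final answer: C_{17} = 129644790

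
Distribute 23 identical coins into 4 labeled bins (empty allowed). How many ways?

Stars and bars: C(n+k-1, k-1) = C(26,3).

Final answer: C(26,3) = 2600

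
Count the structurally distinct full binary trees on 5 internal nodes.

This is counted by the nth Catalan number C_n. Here n = 5.
C_n = C(2n,n)/(n+1), so C_{5} = C(10,5)/6 = 252/6.

Final answer: C_{5} = 42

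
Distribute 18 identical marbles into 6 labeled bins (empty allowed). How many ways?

Stars and bars: C(n+k-1, k-1) = C(23,5).

Final answer: C(23,5) = 33649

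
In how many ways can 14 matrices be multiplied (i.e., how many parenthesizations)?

This is a standard Catalan-number count: the answer is C_n. Here n = 14 - 1 = 13.
C_n = C(2n,n)/(n+1), so C_{13} = C(26,13)/14 = 10400600/14.

Final answer: C_{13} = 742900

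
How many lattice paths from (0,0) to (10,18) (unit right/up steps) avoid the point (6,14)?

Total paths to (10,18): C(28,18) = 13123110.
Paths through (6,14): C(20,14) x C(8,4) = 2713200.
Avoiding (6,14): 13123110 - 2713200.

Final answer: 10409910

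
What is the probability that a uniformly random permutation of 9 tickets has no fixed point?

Use the recurrence D(n) = (n-1)(D(n-1) + D(n-2)) with D(0)=1, D(1)=0.
Building up: D(2)=1, D(3)=2, D(4)=9, D(5)=44, D(6)=265, D(7)=1854, D(8)=14833, D(9)=133496.
Total arrangements: 9! = 362880.
Probability = D(9)/9! = 16687/45360.

Final answer: D(9)/9! = 133496/362880 = 0.367879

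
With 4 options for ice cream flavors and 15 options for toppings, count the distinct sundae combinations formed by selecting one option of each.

By the multiplication principle: 4 x 15.

Final answer: 60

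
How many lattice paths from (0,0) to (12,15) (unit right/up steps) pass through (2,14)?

Paths (0,0)->(2,14): C(16,14) = 120.
Paths (2,14)->(12,15): C(11,1) = 11.
By multiplication principle: 120 x 11.

Final answer: 1320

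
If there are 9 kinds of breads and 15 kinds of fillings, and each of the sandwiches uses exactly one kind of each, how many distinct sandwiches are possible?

By the multiplication principle: 9 x 15.

Final answer: 135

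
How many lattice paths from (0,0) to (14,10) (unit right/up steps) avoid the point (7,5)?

Total paths to (14,10): C(24,10) = 1961256.
Paths through (7,5): C(12,5) x C(12,5) = 627264.
Avoiding (7,5): 1961256 - 627264.

Final answer: 1333992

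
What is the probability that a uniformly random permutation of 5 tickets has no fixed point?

Derangements satisfy D(n) = (n-1)(D(n-1) + D(n-2)), starting from D(0)=1, D(1)=0.
Building up: D(2)=1, D(3)=2, D(4)=9, D(5)=44.
Total arrangements: 5! = 120.
Probability = D(5)/5! = 11/30.

Final answer: D(5)/5! = 44/120 = 0.366667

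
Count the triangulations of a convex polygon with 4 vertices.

This is counted by the nth Catalan number C_n. Here n = 4 - 2 = 2.
C_n = C(2n,n) - C(2n,n+1), so C_{2} = C(4,2) - C(4,3) = 6 - 4.

Final answer: C_{2} = 2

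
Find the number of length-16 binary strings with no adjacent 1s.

A valid string ends in 0 (append to any length-(n-1) valid string) or in 01 (append to any length-(n-2) valid string), so a(n) = a(n-1) + a(n-2) with a(1)=2, a(2)=3.
Computing successive values: a(1)=2, a(2)=3, a(3)=5, a(4)=8, a(5)=13, a(6)=21, a(7)=34, a(8)=55, a(9)=89, a(10)=144, a(11)=233, a(12)=377, a(13)=610, a(14)=987, a(15)=1597, a(16)=2584.

Final answer: 2584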